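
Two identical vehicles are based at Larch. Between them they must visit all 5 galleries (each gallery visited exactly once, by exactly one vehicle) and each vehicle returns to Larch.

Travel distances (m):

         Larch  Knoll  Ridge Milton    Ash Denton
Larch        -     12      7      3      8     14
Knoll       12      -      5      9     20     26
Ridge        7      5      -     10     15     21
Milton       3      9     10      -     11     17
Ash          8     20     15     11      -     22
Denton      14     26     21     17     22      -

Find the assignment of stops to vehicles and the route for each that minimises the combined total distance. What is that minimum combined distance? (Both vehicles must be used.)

Minimum combined distance: 68 m.

Try each way of splitting the stops between the two vehicles (each non-empty) and, for each split, find the best tour for each vehicle:
  {Knoll} + {Ridge, Milton, Ash, Denton}: 24 + 64 = 88
  {Ridge} + {Knoll, Milton, Ash, Denton}: 14 + 68 = 82
  {Knoll, Ridge} + {Milton, Ash, Denton}: 24 + 50 = 74
  {Milton} + {Knoll, Ridge, Ash, Denton}: 6 + 68 = 74
  {Knoll, Milton} + {Ridge, Ash, Denton}: 24 + 58 = 82
  {Ridge, Milton} + {Knoll, Ash, Denton}: 20 + 68 = 88
  … (15 splits in total)
  {Knoll, Ridge, Milton} + {Ash, Denton}: 24 + 44 = 68  ← best
Best: vehicle 1 Larch → Ridge → Knoll → Milton → Larch = 24; vehicle 2 Larch → Ash → Denton → Larch = 44; combined 68.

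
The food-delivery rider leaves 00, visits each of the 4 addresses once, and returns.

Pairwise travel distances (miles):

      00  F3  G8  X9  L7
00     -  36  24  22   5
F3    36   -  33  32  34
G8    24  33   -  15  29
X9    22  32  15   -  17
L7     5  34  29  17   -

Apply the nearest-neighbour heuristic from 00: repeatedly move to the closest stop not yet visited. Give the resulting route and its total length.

At 00 the remaining stops are L7 5, X9 22, G8 24, F3 36; go to L7.
At L7 the remaining stops are X9 17, G8 29, F3 34; go to X9.
At X9 the remaining stops are G8 15, F3 32; go to G8.
At G8 the remaining stops are F3 33; go to F3.
Return F3→00: 36.
Total = 5 + 17 + 15 + 33 + 36 = 106.

Nearest-neighbour total = 106 miles; route 00 → L7 → X9 → G8 → F3 → 00.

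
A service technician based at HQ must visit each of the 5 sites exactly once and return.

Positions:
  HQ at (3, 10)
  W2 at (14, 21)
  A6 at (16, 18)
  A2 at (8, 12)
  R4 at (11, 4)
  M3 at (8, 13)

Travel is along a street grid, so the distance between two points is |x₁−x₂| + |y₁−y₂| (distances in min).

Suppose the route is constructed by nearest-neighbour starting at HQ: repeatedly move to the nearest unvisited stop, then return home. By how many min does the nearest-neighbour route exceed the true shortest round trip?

HQ: A2=7, M3=8, R4=14, A6=21, W2=22 ⇒ A2
A2: M3=1, R4=11, A6=14, W2=15 ⇒ M3
M3: R4=12, A6=13, W2=14 ⇒ R4
R4: A6=19, W2=20 ⇒ A6
A6: W2=5 ⇒ W2
NN route HQ → A2 → M3 → R4 → A6 → W2 → HQ costs 66.
Optimal: HQ → A2 → M3 → W2 → A6 → R4 → HQ costs 60 (by enumerating all 60 distinct tours).
Excess = 66 − 60 = 6.

The nearest-neighbour route is 6 min longer than optimal.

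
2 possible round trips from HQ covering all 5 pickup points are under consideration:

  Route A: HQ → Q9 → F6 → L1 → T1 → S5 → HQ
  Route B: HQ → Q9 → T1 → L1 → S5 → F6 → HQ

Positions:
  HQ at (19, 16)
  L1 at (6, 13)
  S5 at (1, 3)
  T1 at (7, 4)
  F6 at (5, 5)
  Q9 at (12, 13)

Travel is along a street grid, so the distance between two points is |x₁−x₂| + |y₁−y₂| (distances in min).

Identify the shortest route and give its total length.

Route A: 10 + 15 + 9 + 10 + 7 + 31 = 82
Route B: 10 + 14 + 10 + 15 + 6 + 25 = 80

Shortest is Route B, total 80 min.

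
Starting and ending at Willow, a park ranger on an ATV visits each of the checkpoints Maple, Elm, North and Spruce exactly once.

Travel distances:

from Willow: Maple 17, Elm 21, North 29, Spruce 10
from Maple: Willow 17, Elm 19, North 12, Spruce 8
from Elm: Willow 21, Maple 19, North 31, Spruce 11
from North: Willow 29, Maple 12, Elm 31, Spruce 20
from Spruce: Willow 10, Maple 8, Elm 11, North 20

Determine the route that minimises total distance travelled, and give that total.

Minimum total distance: 81.

Willow → Maple → Elm → North → Spruce → Willow: 17+19+31+20+10 = 97
Willow → Maple → Elm → Spruce → North → Willow: 17+19+11+20+29 = 96
Willow → Maple → North → Elm → Spruce → Willow: 17+12+31+11+10 = 81
Willow → Maple → North → Spruce → Elm → Willow: 17+12+20+11+21 = 81
Willow → Maple → Spruce → Elm → North → Willow: 17+8+11+31+29 = 96
Willow → Maple → Spruce → North → Elm → Willow: 17+8+20+31+21 = 97
Willow → Elm → Maple → North → Spruce → Willow: 21+19+12+20+10 = 82
Willow → Elm → Maple → Spruce → North → Willow: 21+19+8+20+29 = 97
Willow → Elm → North → Maple → Spruce → Willow: 21+31+12+8+10 = 82
Willow → Elm → Spruce → Maple → North → Willow: 21+11+8+12+29 = 81
Willow → North → Maple → Elm → Spruce → Willow: 29+12+19+11+10 = 81
Willow → North → Elm → Maple → Spruce → Willow: 29+31+19+8+10 = 97
The minimum is 81.
One optimal route: Willow → Maple → North → Elm → Spruce → Willow (or its reverse).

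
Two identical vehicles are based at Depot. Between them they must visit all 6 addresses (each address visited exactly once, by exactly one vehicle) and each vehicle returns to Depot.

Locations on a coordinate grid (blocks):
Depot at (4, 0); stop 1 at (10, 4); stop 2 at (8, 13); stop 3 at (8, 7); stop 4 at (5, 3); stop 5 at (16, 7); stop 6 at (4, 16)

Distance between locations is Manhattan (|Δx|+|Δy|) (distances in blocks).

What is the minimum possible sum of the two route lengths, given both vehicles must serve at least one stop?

64 blocks — the smallest possible combined total.

Check every non-empty split of the stops between the two vehicles; for each half take its own optimal tour:
  {stop 1} + {stop 2, stop 3, stop 4, stop 5, stop 6}: 20 + 56 = 76
  {stop 2} + {stop 1, stop 3, stop 4, stop 5, stop 6}: 34 + 56 = 90
  {stop 1, stop 2} + {stop 3, stop 4, stop 5, stop 6}: 38 + 56 = 94
  {stop 3} + {stop 1, stop 2, stop 4, stop 5, stop 6}: 22 + 56 = 78
  {stop 1, stop 3} + {stop 2, stop 4, stop 5, stop 6}: 26 + 56 = 82
  {stop 2, stop 3} + {stop 1, stop 4, stop 5, stop 6}: 34 + 56 = 90
  … (31 splits in total)
  {stop 4} + {stop 1, stop 2, stop 3, stop 5, stop 6}: 8 + 56 = 64  ← best
Best: vehicle 1 Depot → stop 4 → Depot = 8; vehicle 2 Depot → stop 1 → stop 5 → stop 3 → stop 2 → stop 6 → Depot = 56; combined 64.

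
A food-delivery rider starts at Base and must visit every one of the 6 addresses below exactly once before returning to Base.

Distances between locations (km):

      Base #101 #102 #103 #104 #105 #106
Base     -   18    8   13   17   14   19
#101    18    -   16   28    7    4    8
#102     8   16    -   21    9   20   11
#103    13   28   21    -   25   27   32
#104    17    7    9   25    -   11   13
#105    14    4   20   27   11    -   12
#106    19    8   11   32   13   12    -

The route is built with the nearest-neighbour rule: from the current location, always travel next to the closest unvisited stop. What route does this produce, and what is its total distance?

Total distance 85 km via the nearest-neighbour route Base → #102 → #104 → #101 → #105 → #106 → #103 → Base.

Base → [#102:8 / #103:13 / #105:14 / #104:17 / #101:18 / #106:19] → #102 (8)
#102 → [#104:9 / #106:11 / #101:16 / #105:20 / #103:21] → #104 (9)
#104 → [#101:7 / #105:11 / #106:13 / #103:25] → #101 (7)
#101 → [#105:4 / #106:8 / #103:28] → #105 (4)
#105 → [#106:12 / #103:27] → #106 (12)
#106 → [#103:32] → #103 (32)
Return #103→Base: 13.
Total = 8 + 9 + 7 + 4 + 12 + 32 + 13 = 85.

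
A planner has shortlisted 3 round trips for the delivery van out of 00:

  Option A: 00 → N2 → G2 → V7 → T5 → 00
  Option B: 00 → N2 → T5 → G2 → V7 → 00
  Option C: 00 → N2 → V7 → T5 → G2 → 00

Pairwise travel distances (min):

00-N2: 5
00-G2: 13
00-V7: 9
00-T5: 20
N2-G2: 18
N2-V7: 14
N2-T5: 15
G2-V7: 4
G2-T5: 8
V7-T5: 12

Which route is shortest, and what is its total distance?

41 min — Option B is the shortest.

Option A: 5 + 18 + 4 + 12 + 20 = 59
Option B: 5 + 15 + 8 + 4 + 9 = 41
Option C: 5 + 14 + 12 + 8 + 13 = 52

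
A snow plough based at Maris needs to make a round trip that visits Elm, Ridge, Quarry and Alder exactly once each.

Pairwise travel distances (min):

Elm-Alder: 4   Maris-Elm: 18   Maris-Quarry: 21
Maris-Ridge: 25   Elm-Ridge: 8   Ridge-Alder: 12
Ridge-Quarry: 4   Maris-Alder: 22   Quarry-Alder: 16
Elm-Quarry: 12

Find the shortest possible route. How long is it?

With 4 stops there are 4!/2 = 12 distinct round trips (a route and its reverse cost the same).
Maris-Elm-Ridge-Quarry-Alder-Maris: 18+8+4+16+22 = 68
Maris-Elm-Ridge-Alder-Quarry-Maris: 18+8+12+16+21 = 75
Maris-Elm-Quarry-Ridge-Alder-Maris: 18+12+4+12+22 = 68
Maris-Elm-Quarry-Alder-Ridge-Maris: 18+12+16+12+25 = 83
Maris-Elm-Alder-Ridge-Quarry-Maris: 18+4+12+4+21 = 59
Maris-Elm-Alder-Quarry-Ridge-Maris: 18+4+16+4+25 = 67
Maris-Ridge-Elm-Quarry-Alder-Maris: 25+8+12+16+22 = 83
Maris-Ridge-Elm-Alder-Quarry-Maris: 25+8+4+16+21 = 74
Maris-Ridge-Quarry-Elm-Alder-Maris: 25+4+12+4+22 = 67
Maris-Ridge-Alder-Elm-Quarry-Maris: 25+12+4+12+21 = 74
Maris-Quarry-Elm-Ridge-Alder-Maris: 21+12+8+12+22 = 75
Maris-Quarry-Ridge-Elm-Alder-Maris: 21+4+8+4+22 = 59
The minimum is 59.
One optimal route: Maris → Elm → Alder → Ridge → Quarry → Maris (or its reverse).

Minimum total distance: 59 min.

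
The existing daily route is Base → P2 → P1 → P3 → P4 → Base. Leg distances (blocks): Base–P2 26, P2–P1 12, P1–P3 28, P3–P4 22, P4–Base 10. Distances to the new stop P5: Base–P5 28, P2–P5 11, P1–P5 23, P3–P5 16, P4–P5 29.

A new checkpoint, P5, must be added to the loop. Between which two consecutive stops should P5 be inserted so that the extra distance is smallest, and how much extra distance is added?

+11 blocks — insert P5 between P1 and P3.

Insertion cost between consecutive stops i–j is d(i,P5) + d(P5,j) − d(i,j):
  between Base and P2: 28 + 11 − 26 = 13
  between P2 and P1: 11 + 23 − 12 = 22
  between P1 and P3: 23 + 16 − 28 = 11
  between P3 and P4: 16 + 29 − 22 = 23
  between P4 and Base: 29 + 28 − 10 = 47
Cheapest insertion is between P1 and P3, adding 11.
New total = 98 + 11 = 109.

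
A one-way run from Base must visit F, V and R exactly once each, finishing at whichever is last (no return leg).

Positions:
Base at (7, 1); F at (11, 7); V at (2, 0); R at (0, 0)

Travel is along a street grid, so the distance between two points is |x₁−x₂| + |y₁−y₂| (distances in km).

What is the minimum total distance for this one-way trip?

There are 3! = 6 possible orderings.
Base→F→V→R: 10+16+2 = 28
Base→F→R→V: 10+18+2 = 30
Base→V→F→R: 6+16+18 = 40
Base→V→R→F: 6+2+18 = 26
Base→R→F→V: 8+18+16 = 42
Base→R→V→F: 8+2+16 = 26
The minimum is 26.
One shortest path: Base → V → R → F.

Shortest open route: 26 km.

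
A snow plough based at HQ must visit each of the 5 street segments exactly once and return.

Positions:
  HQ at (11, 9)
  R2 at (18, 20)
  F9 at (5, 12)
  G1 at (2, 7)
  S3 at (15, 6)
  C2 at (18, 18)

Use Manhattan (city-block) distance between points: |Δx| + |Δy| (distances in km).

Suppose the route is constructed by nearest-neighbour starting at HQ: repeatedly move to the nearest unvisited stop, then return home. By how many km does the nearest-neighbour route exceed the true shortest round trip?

From HQ: S3=7, F9=9, G1=11, C2=16, R2=18 → choose S3 (7).
From S3: G1=14, C2=15, F9=16, R2=17 → choose G1 (14).
From G1: F9=8, C2=27, R2=29 → choose F9 (8).
From F9: C2=19, R2=21 → choose C2 (19).
From C2: R2=2 → choose R2 (2).
NN route HQ → S3 → G1 → F9 → C2 → R2 → HQ costs 68.
Optimal: HQ → G1 → F9 → R2 → C2 → S3 → HQ costs 64 (by enumerating all 60 distinct tours).
Excess = 68 − 64 = 4.

4 km longer than the optimal tour.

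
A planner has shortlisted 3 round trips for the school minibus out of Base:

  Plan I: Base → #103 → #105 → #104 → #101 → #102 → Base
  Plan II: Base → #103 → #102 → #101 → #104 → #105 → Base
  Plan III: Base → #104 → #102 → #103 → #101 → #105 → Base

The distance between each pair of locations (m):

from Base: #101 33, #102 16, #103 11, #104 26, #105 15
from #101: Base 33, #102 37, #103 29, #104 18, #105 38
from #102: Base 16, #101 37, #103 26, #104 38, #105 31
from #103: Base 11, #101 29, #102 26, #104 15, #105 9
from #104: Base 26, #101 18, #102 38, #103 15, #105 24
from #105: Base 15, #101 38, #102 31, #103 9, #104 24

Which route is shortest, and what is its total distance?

Plan I: 11 + 9 + 24 + 18 + 37 + 16 = 115
Plan II: 11 + 26 + 37 + 18 + 24 + 15 = 131
Plan III: 26 + 38 + 26 + 29 + 38 + 15 = 172

Shortest is Plan I, total 115 m.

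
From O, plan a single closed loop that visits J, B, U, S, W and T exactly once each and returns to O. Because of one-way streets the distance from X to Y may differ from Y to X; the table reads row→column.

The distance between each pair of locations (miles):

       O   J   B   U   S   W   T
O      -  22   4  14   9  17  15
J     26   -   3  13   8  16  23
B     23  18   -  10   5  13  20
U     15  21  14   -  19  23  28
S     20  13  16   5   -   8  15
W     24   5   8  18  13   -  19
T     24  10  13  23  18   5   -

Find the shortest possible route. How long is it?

53 miles — the shortest possible round trip.

O - J - B - U - S - W - T - O: 22+3+10+19+8+19+24 = 105
O - J - B - U - S - T - W - O: 22+3+10+19+15+5+24 = 98
O - J - B - U - W - S - T - O: 22+3+10+23+13+15+24 = 110
O - J - B - U - W - T - S - O: 22+3+10+23+19+18+20 = 115
O - J - B - U - T - S - W - O: 22+3+10+28+18+8+24 = 113
O - J - B - U - T - W - S - O: 22+3+10+28+5+13+20 = 101
O - J - B - S - U - W - T - O: 22+3+5+5+23+19+24 = 101
O - J - B - S - U - T - W - O: 22+3+5+5+28+5+24 = 92
… (712 more)
O - T - W - J - B - S - U - O: 15+5+5+3+5+5+15 = 53  ← best
The minimum is 53.
One optimal route: O → T → W → J → B → S → U → O.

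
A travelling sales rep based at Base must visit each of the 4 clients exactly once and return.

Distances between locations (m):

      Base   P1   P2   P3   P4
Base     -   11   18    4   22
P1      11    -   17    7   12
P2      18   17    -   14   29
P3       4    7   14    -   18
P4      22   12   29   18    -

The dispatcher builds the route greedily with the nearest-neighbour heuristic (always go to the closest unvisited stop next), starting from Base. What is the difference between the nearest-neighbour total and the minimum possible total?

Base: P3=4, P1=11, P2=18, P4=22 ⇒ P3
P3: P1=7, P2=14, P4=18 ⇒ P1
P1: P4=12, P2=17 ⇒ P4
P4: P2=29 ⇒ P2
NN route Base → P3 → P1 → P4 → P2 → Base costs 70.
Optimal: Base → P2 → P1 → P4 → P3 → Base costs 69 (by enumerating all 12 distinct tours).
Excess = 70 − 69 = 1.

The nearest-neighbour route is 1 m longer than optimal.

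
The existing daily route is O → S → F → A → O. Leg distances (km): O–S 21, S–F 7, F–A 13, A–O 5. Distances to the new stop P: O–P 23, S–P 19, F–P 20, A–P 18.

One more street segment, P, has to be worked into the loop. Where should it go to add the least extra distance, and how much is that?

Adding 21 km by placing P on the O–S leg.

Insertion cost between consecutive stops i–j is d(i,P) + d(P,j) − d(i,j):
  between O and S: 23 + 19 − 21 = 21
  between S and F: 19 + 20 − 7 = 32
  between F and A: 20 + 18 − 13 = 25
  between A and O: 18 + 23 − 5 = 36
Cheapest insertion is between O and S, adding 21.
New total = 46 + 21 = 67.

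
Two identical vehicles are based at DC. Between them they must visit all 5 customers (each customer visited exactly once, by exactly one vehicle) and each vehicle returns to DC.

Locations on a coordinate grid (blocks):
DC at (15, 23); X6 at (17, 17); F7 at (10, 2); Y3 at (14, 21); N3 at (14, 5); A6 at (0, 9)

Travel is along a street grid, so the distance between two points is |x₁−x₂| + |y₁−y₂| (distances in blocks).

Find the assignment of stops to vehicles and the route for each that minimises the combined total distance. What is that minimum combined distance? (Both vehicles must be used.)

82 blocks — the smallest possible combined total.

Check every non-empty split of the stops between the two vehicles; for each half take its own optimal tour:
  {X6} + {F7, Y3, N3, A6}: 16 + 72 = 88
  {F7} + {X6, Y3, N3, A6}: 52 + 70 = 122
  {X6, F7} + {Y3, N3, A6}: 56 + 66 = 122
  {Y3} + {X6, F7, N3, A6}: 6 + 76 = 82
  {X6, Y3} + {F7, N3, A6}: 18 + 72 = 90
  {F7, Y3} + {X6, N3, A6}: 52 + 70 = 122
  … (15 splits in total)
Best: vehicle 1 DC → Y3 → DC = 6; vehicle 2 DC → X6 → N3 → F7 → A6 → DC = 76; combined 82.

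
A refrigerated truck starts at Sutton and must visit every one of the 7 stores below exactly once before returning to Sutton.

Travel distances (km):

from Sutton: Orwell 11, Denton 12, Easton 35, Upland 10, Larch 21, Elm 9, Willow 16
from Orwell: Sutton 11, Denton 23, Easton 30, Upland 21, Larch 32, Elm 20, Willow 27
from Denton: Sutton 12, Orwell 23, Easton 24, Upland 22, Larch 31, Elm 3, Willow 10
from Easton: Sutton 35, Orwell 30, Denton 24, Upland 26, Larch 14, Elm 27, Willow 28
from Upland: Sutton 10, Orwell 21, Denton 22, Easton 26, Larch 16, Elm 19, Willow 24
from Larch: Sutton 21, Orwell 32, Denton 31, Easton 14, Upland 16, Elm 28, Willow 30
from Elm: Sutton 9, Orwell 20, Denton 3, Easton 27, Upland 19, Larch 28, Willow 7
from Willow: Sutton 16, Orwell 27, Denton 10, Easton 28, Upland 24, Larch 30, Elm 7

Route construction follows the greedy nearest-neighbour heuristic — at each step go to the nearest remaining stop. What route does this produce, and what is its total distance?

At Sutton the remaining stops are Elm 9, Upland 10, Orwell 11, Denton 12, Willow 16, Larch 21, Easton 35; go to Elm.
At Elm the remaining stops are Denton 3, Willow 7, Upland 19, Orwell 20, Easton 27, Larch 28; go to Denton.
At Denton the remaining stops are Willow 10, Upland 22, Orwell 23, Easton 24, Larch 31; go to Willow.
At Willow the remaining stops are Upland 24, Orwell 27, Easton 28, Larch 30; go to Upland.
At Upland the remaining stops are Larch 16, Orwell 21, Easton 26; go to Larch.
At Larch the remaining stops are Easton 14, Orwell 32; go to Easton.
At Easton the remaining stops are Orwell 30; go to Orwell.
Return Orwell→Sutton: 11.
Total = 9 + 3 + 10 + 24 + 16 + 14 + 30 + 11 = 117.

Nearest-neighbour total = 117 km; route Sutton → Elm → Denton → Willow → Upland → Larch → Easton → Orwell → Sutton.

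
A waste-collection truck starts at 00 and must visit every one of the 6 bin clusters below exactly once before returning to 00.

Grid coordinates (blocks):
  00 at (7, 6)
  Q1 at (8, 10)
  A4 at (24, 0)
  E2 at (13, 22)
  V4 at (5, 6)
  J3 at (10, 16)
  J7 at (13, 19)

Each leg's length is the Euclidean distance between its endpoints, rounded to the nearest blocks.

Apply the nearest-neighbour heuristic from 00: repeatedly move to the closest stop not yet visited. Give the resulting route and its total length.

00 → [V4:2 / Q1:4 / J3:10 / J7:14 / E2:17 / A4:18] → V4 (2)
V4 → [Q1:5 / J3:11 / J7:15 / E2:18 / A4:20] → Q1 (5)
Q1 → [J3:6 / J7:10 / E2:13 / A4:19] → J3 (6)
J3 → [J7:4 / E2:7 / A4:21] → J7 (4)
J7 → [E2:3 / A4:22] → E2 (3)
E2 → [A4:25] → A4 (25)
Return A4→00: 18.
Total = 2 + 5 + 6 + 4 + 3 + 25 + 18 = 63.

63 blocks along 00 → V4 → Q1 → J3 → J7 → E2 → A4 → 00.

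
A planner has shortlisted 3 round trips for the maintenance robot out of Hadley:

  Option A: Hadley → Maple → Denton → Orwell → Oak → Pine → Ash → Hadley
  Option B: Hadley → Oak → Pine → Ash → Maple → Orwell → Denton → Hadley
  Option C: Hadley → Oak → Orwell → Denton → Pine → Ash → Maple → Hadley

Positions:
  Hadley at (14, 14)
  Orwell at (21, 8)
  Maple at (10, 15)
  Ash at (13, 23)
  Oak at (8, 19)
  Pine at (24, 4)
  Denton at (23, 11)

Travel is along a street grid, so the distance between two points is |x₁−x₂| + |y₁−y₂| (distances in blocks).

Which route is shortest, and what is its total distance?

Shortest is Option C, total 94 blocks.

Option A: 5 + 17 + 5 + 24 + 31 + 30 + 10 = 122
Option B: 11 + 31 + 30 + 11 + 18 + 5 + 12 = 118
Option C: 11 + 24 + 5 + 8 + 30 + 11 + 5 = 94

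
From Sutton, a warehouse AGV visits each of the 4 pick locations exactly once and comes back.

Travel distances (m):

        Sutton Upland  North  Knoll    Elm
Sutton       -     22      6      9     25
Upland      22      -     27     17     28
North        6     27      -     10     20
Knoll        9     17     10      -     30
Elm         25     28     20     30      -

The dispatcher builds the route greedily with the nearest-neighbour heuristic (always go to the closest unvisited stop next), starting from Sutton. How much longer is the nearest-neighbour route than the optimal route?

From Sutton: North=6, Knoll=9, Upland=22, Elm=25 → choose North (6).
From North: Knoll=10, Elm=20, Upland=27 → choose Knoll (10).
From Knoll: Upland=17, Elm=30 → choose Upland (17).
From Upland: Elm=28 → choose Elm (28).
NN route Sutton → North → Knoll → Upland → Elm → Sutton costs 86.
Optimal: Sutton → North → Elm → Upland → Knoll → Sutton costs 80 (by enumerating all 12 distinct tours).
Excess = 86 − 80 = 6.

Excess over optimum: 6 m.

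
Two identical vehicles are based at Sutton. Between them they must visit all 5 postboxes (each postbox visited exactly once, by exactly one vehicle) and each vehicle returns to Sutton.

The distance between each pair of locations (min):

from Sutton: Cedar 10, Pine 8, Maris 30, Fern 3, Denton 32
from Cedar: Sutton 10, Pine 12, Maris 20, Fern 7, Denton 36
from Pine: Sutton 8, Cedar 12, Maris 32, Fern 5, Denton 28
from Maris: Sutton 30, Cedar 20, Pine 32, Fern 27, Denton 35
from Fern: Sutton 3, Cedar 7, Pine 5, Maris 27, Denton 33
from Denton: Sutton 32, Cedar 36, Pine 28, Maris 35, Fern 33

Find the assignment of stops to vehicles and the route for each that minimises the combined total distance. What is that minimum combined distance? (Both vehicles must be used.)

There are 2^4 − 1 = 15 ways to divide the 5 stops into two non-empty groups. For each, the best each vehicle can do is its own shortest tour through its group:
  {Cedar} + {Pine, Maris, Fern, Denton}: 20 + 101 = 121
  {Pine} + {Cedar, Maris, Fern, Denton}: 16 + 97 = 113
  {Cedar, Pine} + {Maris, Fern, Denton}: 30 + 97 = 127
  {Maris} + {Cedar, Pine, Fern, Denton}: 60 + 82 = 142
  {Cedar, Maris} + {Pine, Fern, Denton}: 60 + 68 = 128
  {Pine, Maris} + {Cedar, Fern, Denton}: 70 + 78 = 148
  … (15 splits in total)
  {Fern} + {Cedar, Pine, Maris, Denton}: 6 + 101 = 107  ← best
Best: vehicle 1 Sutton → Fern → Sutton = 6; vehicle 2 Sutton → Cedar → Maris → Denton → Pine → Sutton = 101; combined 107.

107 min — the smallest possible combined total.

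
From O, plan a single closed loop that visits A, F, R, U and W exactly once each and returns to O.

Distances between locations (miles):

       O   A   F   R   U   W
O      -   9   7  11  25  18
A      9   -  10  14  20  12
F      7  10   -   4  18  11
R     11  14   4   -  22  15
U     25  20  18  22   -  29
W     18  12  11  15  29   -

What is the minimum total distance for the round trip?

With 5 stops there are 5!/2 = 60 distinct round trips (a route and its reverse cost the same).
O-A-F-R-U-W-O: 9+10+4+22+29+18 = 92
O-A-F-R-W-U-O: 9+10+4+15+29+25 = 92
O-A-F-U-R-W-O: 9+10+18+22+15+18 = 92
O-A-F-U-W-R-O: 9+10+18+29+15+11 = 92
O-A-F-W-R-U-O: 9+10+11+15+22+25 = 92
O-A-F-W-U-R-O: 9+10+11+29+22+11 = 92
O-A-R-F-U-W-O: 9+14+4+18+29+18 = 92
O-A-R-F-W-U-O: 9+14+4+11+29+25 = 92
O-A-R-U-F-W-O: 9+14+22+18+11+18 = 92
O-A-R-U-W-F-O: 9+14+22+29+11+7 = 92
O-A-R-W-F-U-O: 9+14+15+11+18+25 = 92
O-A-R-W-U-F-O: 9+14+15+29+18+7 = 92
O-A-U-F-R-W-O: 9+20+18+4+15+18 = 84
O-A-U-F-W-R-O: 9+20+18+11+15+11 = 84
… (46 more)
O-A-W-F-R-U-O: 9+12+11+4+22+25 = 83  ← best
The minimum is 83.
One optimal route: O → A → W → F → R → U → O (or its reverse).

Minimum total distance: 83 miles.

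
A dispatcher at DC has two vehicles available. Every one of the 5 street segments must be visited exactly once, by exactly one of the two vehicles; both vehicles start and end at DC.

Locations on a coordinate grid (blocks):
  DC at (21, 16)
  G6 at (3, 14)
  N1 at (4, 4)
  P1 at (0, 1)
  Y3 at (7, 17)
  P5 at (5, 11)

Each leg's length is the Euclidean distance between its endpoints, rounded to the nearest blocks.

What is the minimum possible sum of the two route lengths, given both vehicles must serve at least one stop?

Try each way of splitting the stops between the two vehicles (each non-empty) and, for each split, find the best tour for each vehicle:
  {G6} + {N1, P1, Y3, P5}: 36 + 57 = 93
  {N1} + {G6, P1, Y3, P5}: 42 + 60 = 102
  {G6, N1} + {P1, Y3, P5}: 49 + 57 = 106
  {P1} + {G6, N1, Y3, P5}: 52 + 51 = 103
  {G6, P1} + {N1, Y3, P5}: 57 + 48 = 105
  {N1, P1} + {G6, Y3, P5}: 52 + 40 = 92
  … (15 splits in total)
  {Y3} + {G6, N1, P1, P5}: 28 + 59 = 87  ← best
Best: vehicle 1 DC → Y3 → DC = 28; vehicle 2 DC → G6 → P5 → P1 → N1 → DC = 59; combined 87.

87 blocks — the smallest possible combined total.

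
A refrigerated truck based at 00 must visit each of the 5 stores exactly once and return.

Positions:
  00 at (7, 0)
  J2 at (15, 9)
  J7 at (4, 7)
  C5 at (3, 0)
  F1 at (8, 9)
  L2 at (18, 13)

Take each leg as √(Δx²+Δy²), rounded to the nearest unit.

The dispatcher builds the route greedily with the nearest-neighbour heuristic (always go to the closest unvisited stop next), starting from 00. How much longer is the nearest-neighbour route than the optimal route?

The nearest-neighbour route is 1 longer than optimal.

00: C5=4, J7=8, F1=9, J2=12, L2=17 ⇒ C5
C5: J7=7, F1=10, J2=15, L2=20 ⇒ J7
J7: F1=4, J2=11, L2=15 ⇒ F1
F1: J2=7, L2=11 ⇒ J2
J2: L2=5 ⇒ L2
NN route 00 → C5 → J7 → F1 → J2 → L2 → 00 costs 44.
Optimal: 00 → J2 → L2 → F1 → J7 → C5 → 00 costs 43 (by enumerating all 60 distinct tours).
Excess = 44 − 43 = 1.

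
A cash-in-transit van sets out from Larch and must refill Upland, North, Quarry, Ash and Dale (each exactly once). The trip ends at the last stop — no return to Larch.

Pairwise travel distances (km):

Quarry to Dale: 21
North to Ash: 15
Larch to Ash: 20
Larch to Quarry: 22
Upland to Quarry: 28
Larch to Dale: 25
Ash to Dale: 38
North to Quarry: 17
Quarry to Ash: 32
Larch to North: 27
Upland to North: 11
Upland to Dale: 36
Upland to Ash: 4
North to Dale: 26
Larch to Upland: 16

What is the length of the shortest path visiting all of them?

Shortest open route: 73 km.

There are 5! = 120 possible orderings.
Larch → Upland → North → Quarry → Ash → Dale: 16+11+17+32+38 = 114
Larch → Upland → North → Quarry → Dale → Ash: 16+11+17+21+38 = 103
Larch → Upland → North → Ash → Quarry → Dale: 16+11+15+32+21 = 95
Larch → Upland → North → Ash → Dale → Quarry: 16+11+15+38+21 = 101
Larch → Upland → North → Dale → Quarry → Ash: 16+11+26+21+32 = 106
Larch → Upland → North → Dale → Ash → Quarry: 16+11+26+38+32 = 123
Larch → Upland → Quarry → North → Ash → Dale: 16+28+17+15+38 = 114
Larch → Upland → Quarry → North → Dale → Ash: 16+28+17+26+38 = 125
Larch → Upland → Quarry → Ash → North → Dale: 16+28+32+15+26 = 117
Larch → Upland → Quarry → Ash → Dale → North: 16+28+32+38+26 = 140
Larch → Upland → Quarry → Dale → North → Ash: 16+28+21+26+15 = 106
Larch → Upland → Quarry → Dale → Ash → North: 16+28+21+38+15 = 118
Larch → Upland → Ash → North → Quarry → Dale: 16+4+15+17+21 = 73
Larch → Upland → Ash → North → Dale → Quarry: 16+4+15+26+21 = 82
… (106 more)
The minimum is 73.
One shortest path: Larch → Upland → Ash → North → Quarry → Dale.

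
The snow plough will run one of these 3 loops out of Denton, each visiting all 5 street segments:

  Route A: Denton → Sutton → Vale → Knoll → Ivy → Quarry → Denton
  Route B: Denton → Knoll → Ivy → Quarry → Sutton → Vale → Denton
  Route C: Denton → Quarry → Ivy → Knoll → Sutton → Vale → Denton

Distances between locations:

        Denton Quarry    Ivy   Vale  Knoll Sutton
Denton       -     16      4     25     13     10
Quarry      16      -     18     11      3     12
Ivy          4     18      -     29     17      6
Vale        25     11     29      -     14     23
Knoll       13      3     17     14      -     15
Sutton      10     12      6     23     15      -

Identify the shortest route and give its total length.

Route A: 10 + 23 + 14 + 17 + 18 + 16 = 98
Route B: 13 + 17 + 18 + 12 + 23 + 25 = 108
Route C: 16 + 18 + 17 + 15 + 23 + 25 = 114

Shortest is Route A, total 98.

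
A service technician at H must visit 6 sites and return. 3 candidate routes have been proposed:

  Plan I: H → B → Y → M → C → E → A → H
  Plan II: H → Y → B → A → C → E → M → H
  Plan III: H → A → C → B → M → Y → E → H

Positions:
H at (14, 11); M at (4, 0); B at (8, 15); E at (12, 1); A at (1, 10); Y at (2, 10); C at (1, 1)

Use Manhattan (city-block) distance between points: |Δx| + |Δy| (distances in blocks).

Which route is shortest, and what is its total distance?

82 blocks — Plan I is the shortest.

Plan I: 10 + 11 + 12 + 4 + 11 + 20 + 14 = 82
Plan II: 13 + 11 + 12 + 9 + 11 + 9 + 21 = 86
Plan III: 14 + 9 + 21 + 19 + 12 + 19 + 12 = 106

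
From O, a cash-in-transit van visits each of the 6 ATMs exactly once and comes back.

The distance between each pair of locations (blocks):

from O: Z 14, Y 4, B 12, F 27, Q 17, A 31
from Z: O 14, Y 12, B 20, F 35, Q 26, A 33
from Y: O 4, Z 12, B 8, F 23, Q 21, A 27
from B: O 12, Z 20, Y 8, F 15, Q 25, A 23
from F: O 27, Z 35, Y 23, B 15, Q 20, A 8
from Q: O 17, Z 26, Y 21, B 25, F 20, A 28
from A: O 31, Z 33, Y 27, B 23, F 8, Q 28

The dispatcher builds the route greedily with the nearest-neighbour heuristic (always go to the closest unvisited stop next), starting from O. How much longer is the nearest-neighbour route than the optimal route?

1 blocks longer than the optimal tour.

O: Y=4, B=12, Z=14, Q=17, F=27, A=31 ⇒ Y
Y: B=8, Z=12, Q=21, F=23, A=27 ⇒ B
B: F=15, Z=20, A=23, Q=25 ⇒ F
F: A=8, Q=20, Z=35 ⇒ A
A: Q=28, Z=33 ⇒ Q
Q: Z=26 ⇒ Z
NN route O → Y → B → F → A → Q → Z → O costs 103.
Optimal: O → Z → Y → B → F → A → Q → O costs 102 (by enumerating all 360 distinct tours).
Excess = 103 − 102 = 1.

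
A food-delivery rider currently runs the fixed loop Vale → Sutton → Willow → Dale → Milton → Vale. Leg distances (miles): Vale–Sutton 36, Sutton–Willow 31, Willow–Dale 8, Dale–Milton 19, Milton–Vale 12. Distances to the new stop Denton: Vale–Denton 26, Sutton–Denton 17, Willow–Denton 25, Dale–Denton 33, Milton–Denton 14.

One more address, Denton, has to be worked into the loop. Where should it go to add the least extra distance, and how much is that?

Insertion cost between consecutive stops i–j is d(i,Denton) + d(Denton,j) − d(i,j):
  between Vale and Sutton: 26 + 17 − 36 = 7
  between Sutton and Willow: 17 + 25 − 31 = 11
  between Willow and Dale: 25 + 33 − 8 = 50
  between Dale and Milton: 33 + 14 − 19 = 28
  between Milton and Vale: 14 + 26 − 12 = 28
Cheapest insertion is between Vale and Sutton, adding 7.
New total = 106 + 7 = 113.

Adding 7 miles by placing Denton on the Vale–Sutton leg.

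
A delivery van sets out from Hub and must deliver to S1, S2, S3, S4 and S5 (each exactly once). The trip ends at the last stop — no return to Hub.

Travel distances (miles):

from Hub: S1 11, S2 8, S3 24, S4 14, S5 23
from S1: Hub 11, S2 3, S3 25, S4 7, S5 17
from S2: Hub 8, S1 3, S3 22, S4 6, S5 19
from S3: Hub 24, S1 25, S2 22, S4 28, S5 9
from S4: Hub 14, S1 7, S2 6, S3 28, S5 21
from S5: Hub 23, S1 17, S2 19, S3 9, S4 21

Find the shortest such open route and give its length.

Minimum one-way distance = 47 miles.

There are 5! = 120 possible orderings.
Hub → S1 → S2 → S3 → S4 → S5: 11+3+22+28+21 = 85
Hub → S1 → S2 → S3 → S5 → S4: 11+3+22+9+21 = 66
Hub → S1 → S2 → S4 → S3 → S5: 11+3+6+28+9 = 57
Hub → S1 → S2 → S4 → S5 → S3: 11+3+6+21+9 = 50
Hub → S1 → S2 → S5 → S3 → S4: 11+3+19+9+28 = 70
Hub → S1 → S2 → S5 → S4 → S3: 11+3+19+21+28 = 82
Hub → S1 → S3 → S2 → S4 → S5: 11+25+22+6+21 = 85
Hub → S1 → S3 → S2 → S5 → S4: 11+25+22+19+21 = 98
Hub → S1 → S3 → S4 → S2 → S5: 11+25+28+6+19 = 89
Hub → S1 → S3 → S4 → S5 → S2: 11+25+28+21+19 = 104
Hub → S1 → S3 → S5 → S2 → S4: 11+25+9+19+6 = 70
Hub → S1 → S3 → S5 → S4 → S2: 11+25+9+21+6 = 72
Hub → S1 → S4 → S2 → S3 → S5: 11+7+6+22+9 = 55
Hub → S1 → S4 → S2 → S5 → S3: 11+7+6+19+9 = 52
… (106 more)
Hub → S2 → S4 → S1 → S5 → S3: 8+6+7+17+9 = 47  ← best
The minimum is 47.
One shortest path: Hub → S2 → S4 → S1 → S5 → S3.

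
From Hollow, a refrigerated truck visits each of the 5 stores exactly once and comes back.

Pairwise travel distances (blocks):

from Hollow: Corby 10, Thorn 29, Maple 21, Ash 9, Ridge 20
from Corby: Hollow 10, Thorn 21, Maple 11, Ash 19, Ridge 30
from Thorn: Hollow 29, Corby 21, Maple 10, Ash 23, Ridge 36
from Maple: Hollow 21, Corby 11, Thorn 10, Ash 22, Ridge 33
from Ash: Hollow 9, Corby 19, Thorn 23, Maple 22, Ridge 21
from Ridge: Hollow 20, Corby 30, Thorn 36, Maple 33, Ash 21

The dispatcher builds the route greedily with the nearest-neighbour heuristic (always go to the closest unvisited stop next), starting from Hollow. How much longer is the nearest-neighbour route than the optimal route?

Hollow: Ash=9, Corby=10, Ridge=20, Maple=21, Thorn=29 ⇒ Ash
Ash: Corby=19, Ridge=21, Maple=22, Thorn=23 ⇒ Corby
Corby: Maple=11, Thorn=21, Ridge=30 ⇒ Maple
Maple: Thorn=10, Ridge=33 ⇒ Thorn
Thorn: Ridge=36 ⇒ Ridge
NN route Hollow → Ash → Corby → Maple → Thorn → Ridge → Hollow costs 105.
Optimal: Hollow → Corby → Maple → Thorn → Ash → Ridge → Hollow costs 95 (by enumerating all 60 distinct tours).
Excess = 105 − 95 = 10.

10 blocks longer than the optimal tour.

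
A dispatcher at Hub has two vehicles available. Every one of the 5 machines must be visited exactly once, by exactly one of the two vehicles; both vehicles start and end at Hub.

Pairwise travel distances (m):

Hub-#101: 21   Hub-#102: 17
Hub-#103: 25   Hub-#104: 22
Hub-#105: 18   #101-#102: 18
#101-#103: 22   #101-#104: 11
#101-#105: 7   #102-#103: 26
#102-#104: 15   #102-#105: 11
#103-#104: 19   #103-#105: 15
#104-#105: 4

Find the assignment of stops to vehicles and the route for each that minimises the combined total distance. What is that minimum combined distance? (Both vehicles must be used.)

110 m — the smallest possible combined total.

There are 2^4 − 1 = 15 ways to divide the 5 stops into two non-empty groups. For each, the best each vehicle can do is its own shortest tour through its group:
  {#101} + {#102, #103, #104, #105}: 42 + 76 = 118
  {#102} + {#101, #103, #104, #105}: 34 + 76 = 110
  {#101, #102} + {#103, #104, #105}: 56 + 66 = 122
  {#103} + {#101, #102, #104, #105}: 50 + 64 = 114
  {#101, #103} + {#102, #104, #105}: 68 + 54 = 122
  {#102, #103} + {#101, #104, #105}: 68 + 54 = 122
  … (15 splits in total)
Best: vehicle 1 Hub → #102 → Hub = 34; vehicle 2 Hub → #101 → #104 → #105 → #103 → Hub = 76; combined 110.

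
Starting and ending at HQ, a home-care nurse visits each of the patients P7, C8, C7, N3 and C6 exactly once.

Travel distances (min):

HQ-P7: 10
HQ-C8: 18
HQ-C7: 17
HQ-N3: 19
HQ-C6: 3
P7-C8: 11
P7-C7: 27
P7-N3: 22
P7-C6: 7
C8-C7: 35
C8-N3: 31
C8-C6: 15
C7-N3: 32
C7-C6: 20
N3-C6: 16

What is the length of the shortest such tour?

HQ → P7 → C8 → C7 → N3 → C6 → HQ: 10+11+35+32+16+3 = 107
HQ → P7 → C8 → C7 → C6 → N3 → HQ: 10+11+35+20+16+19 = 111
HQ → P7 → C8 → N3 → C7 → C6 → HQ: 10+11+31+32+20+3 = 107
HQ → P7 → C8 → N3 → C6 → C7 → HQ: 10+11+31+16+20+17 = 105
HQ → P7 → C8 → C6 → C7 → N3 → HQ: 10+11+15+20+32+19 = 107
HQ → P7 → C8 → C6 → N3 → C7 → HQ: 10+11+15+16+32+17 = 101
HQ → P7 → C7 → C8 → N3 → C6 → HQ: 10+27+35+31+16+3 = 122
HQ → P7 → C7 → C8 → C6 → N3 → HQ: 10+27+35+15+16+19 = 122
HQ → P7 → C7 → N3 → C8 → C6 → HQ: 10+27+32+31+15+3 = 118
HQ → P7 → C7 → N3 → C6 → C8 → HQ: 10+27+32+16+15+18 = 118
HQ → P7 → C7 → C6 → C8 → N3 → HQ: 10+27+20+15+31+19 = 122
HQ → P7 → C7 → C6 → N3 → C8 → HQ: 10+27+20+16+31+18 = 122
HQ → P7 → N3 → C8 → C7 → C6 → HQ: 10+22+31+35+20+3 = 121
HQ → P7 → N3 → C8 → C6 → C7 → HQ: 10+22+31+15+20+17 = 115
… (46 more)
HQ → C7 → N3 → P7 → C8 → C6 → HQ: 17+32+22+11+15+3 = 100  ← best
The minimum is 100.
One optimal route: HQ → C7 → N3 → P7 → C8 → C6 → HQ (or its reverse).

100 min — the shortest possible round trip.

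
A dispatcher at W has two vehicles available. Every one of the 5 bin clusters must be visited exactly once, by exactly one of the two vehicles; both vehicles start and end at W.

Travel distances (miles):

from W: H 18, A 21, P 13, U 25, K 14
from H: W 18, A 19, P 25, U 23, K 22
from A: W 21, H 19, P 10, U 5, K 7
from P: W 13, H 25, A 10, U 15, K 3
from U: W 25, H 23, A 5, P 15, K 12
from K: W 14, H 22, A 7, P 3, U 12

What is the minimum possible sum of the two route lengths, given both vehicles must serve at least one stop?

89 miles — the smallest possible combined total.

Try each way of splitting the stops between the two vehicles (each non-empty) and, for each split, find the best tour for each vehicle:
  {H} + {A, P, U, K}: 36 + 53 = 89
  {A} + {H, P, U, K}: 42 + 69 = 111
  {H, A} + {P, U, K}: 58 + 53 = 111
  {P} + {H, A, U, K}: 26 + 67 = 93
  {H, P} + {A, U, K}: 56 + 51 = 107
  {A, P} + {H, U, K}: 44 + 67 = 111
  … (15 splits in total)
Best: vehicle 1 W → H → W = 36; vehicle 2 W → P → K → A → U → W = 53; combined 89.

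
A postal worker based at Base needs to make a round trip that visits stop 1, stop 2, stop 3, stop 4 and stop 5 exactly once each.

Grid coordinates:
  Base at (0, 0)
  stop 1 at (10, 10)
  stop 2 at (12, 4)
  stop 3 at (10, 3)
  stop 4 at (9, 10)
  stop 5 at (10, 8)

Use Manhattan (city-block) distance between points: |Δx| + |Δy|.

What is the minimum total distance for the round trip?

Base - stop 1 - stop 2 - stop 3 - stop 4 - stop 5 - Base: 20+8+3+8+3+18 = 60
Base - stop 1 - stop 2 - stop 3 - stop 5 - stop 4 - Base: 20+8+3+5+3+19 = 58
Base - stop 1 - stop 2 - stop 4 - stop 3 - stop 5 - Base: 20+8+9+8+5+18 = 68
Base - stop 1 - stop 2 - stop 4 - stop 5 - stop 3 - Base: 20+8+9+3+5+13 = 58
Base - stop 1 - stop 2 - stop 5 - stop 3 - stop 4 - Base: 20+8+6+5+8+19 = 66
Base - stop 1 - stop 2 - stop 5 - stop 4 - stop 3 - Base: 20+8+6+3+8+13 = 58
Base - stop 1 - stop 3 - stop 2 - stop 4 - stop 5 - Base: 20+7+3+9+3+18 = 60
Base - stop 1 - stop 3 - stop 2 - stop 5 - stop 4 - Base: 20+7+3+6+3+19 = 58
Base - stop 1 - stop 3 - stop 4 - stop 2 - stop 5 - Base: 20+7+8+9+6+18 = 68
Base - stop 1 - stop 3 - stop 4 - stop 5 - stop 2 - Base: 20+7+8+3+6+16 = 60
Base - stop 1 - stop 3 - stop 5 - stop 2 - stop 4 - Base: 20+7+5+6+9+19 = 66
Base - stop 1 - stop 3 - stop 5 - stop 4 - stop 2 - Base: 20+7+5+3+9+16 = 60
Base - stop 1 - stop 4 - stop 2 - stop 3 - stop 5 - Base: 20+1+9+3+5+18 = 56
Base - stop 1 - stop 4 - stop 2 - stop 5 - stop 3 - Base: 20+1+9+6+5+13 = 54
… (46 more)
Base - stop 3 - stop 2 - stop 5 - stop 1 - stop 4 - Base: 13+3+6+2+1+19 = 44  ← best
The minimum is 44.
One optimal route: Base → stop 3 → stop 2 → stop 5 → stop 1 → stop 4 → Base (or its reverse).

Shortest round trip = 44.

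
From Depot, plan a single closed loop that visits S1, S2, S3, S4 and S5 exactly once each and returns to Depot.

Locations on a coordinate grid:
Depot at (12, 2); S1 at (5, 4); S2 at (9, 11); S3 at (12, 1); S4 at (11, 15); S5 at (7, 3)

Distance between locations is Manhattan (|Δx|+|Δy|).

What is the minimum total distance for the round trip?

Depot - S1 - S2 - S3 - S4 - S5 - Depot: 9+11+13+15+16+6 = 70
Depot - S1 - S2 - S3 - S5 - S4 - Depot: 9+11+13+7+16+14 = 70
Depot - S1 - S2 - S4 - S3 - S5 - Depot: 9+11+6+15+7+6 = 54
Depot - S1 - S2 - S4 - S5 - S3 - Depot: 9+11+6+16+7+1 = 50
Depot - S1 - S2 - S5 - S3 - S4 - Depot: 9+11+10+7+15+14 = 66
Depot - S1 - S2 - S5 - S4 - S3 - Depot: 9+11+10+16+15+1 = 62
Depot - S1 - S3 - S2 - S4 - S5 - Depot: 9+10+13+6+16+6 = 60
Depot - S1 - S3 - S2 - S5 - S4 - Depot: 9+10+13+10+16+14 = 72
Depot - S1 - S3 - S4 - S2 - S5 - Depot: 9+10+15+6+10+6 = 56
Depot - S1 - S3 - S4 - S5 - S2 - Depot: 9+10+15+16+10+12 = 72
Depot - S1 - S3 - S5 - S2 - S4 - Depot: 9+10+7+10+6+14 = 56
Depot - S1 - S3 - S5 - S4 - S2 - Depot: 9+10+7+16+6+12 = 60
Depot - S1 - S4 - S2 - S3 - S5 - Depot: 9+17+6+13+7+6 = 58
Depot - S1 - S4 - S2 - S5 - S3 - Depot: 9+17+6+10+7+1 = 50
… (46 more)
Depot - S3 - S4 - S2 - S1 - S5 - Depot: 1+15+6+11+3+6 = 42  ← best
The minimum is 42.
One optimal route: Depot → S3 → S4 → S2 → S1 → S5 → Depot (or its reverse).

Minimum total distance: 42.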